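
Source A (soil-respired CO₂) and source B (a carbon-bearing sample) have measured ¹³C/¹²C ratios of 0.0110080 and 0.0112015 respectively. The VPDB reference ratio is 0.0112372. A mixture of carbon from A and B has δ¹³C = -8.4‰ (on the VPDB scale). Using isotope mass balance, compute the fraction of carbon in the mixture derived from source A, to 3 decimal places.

δ_A = (0.0110080/0.0112372 − 1)×1000 = (0.979603 − 1)×1000 = -20.397‰
δ_B = (0.0112015/0.0112372 − 1)×1000 = (0.996823 − 1)×1000 = -3.177‰
f_A = (δ_mix − δ_B)/(δ_A − δ_B) = (-8.4 − (-3.177))/(-20.397 − (-3.177))
f_A = -5.223 / -17.220 = 0.3033

0.303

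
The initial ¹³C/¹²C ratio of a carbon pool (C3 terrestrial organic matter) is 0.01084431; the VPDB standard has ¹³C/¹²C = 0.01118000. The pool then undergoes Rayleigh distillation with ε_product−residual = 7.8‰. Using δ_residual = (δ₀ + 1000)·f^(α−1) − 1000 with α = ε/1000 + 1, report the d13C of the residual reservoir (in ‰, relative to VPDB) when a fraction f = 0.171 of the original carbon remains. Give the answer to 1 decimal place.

δ₀ = (0.01084431/0.01118000 − 1)×1000 = (0.969974 − 1)×1000 = -30.026‰
α − 1 = ε/1000 = 0.0078
f^(α−1) = 0.171^(0.0078) = 0.986319
δ_res = (-30.026 + 1000) × 0.986319 − 1000 = 956.704 − 1000 = -43.30‰

-43.3‰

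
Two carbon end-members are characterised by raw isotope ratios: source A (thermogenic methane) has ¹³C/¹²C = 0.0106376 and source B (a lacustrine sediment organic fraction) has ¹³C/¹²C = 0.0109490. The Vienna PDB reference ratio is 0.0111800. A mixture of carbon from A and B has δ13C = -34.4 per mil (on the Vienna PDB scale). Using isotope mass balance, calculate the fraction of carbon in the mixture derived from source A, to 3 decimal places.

δ_A = (0.0106376/0.0111800 − 1)×1000 = (0.951485 − 1)×1000 = -48.515 per mil
δ_B = (0.0109490/0.0111800 − 1)×1000 = (0.979338 − 1)×1000 = -20.662 per mil
f_A = (δ_mix − δ_B)/(δ_A − δ_B) = (-34.4 − (-20.662))/(-48.515 − (-20.662))
f_A = -13.738 / -27.853 = 0.4932

0.493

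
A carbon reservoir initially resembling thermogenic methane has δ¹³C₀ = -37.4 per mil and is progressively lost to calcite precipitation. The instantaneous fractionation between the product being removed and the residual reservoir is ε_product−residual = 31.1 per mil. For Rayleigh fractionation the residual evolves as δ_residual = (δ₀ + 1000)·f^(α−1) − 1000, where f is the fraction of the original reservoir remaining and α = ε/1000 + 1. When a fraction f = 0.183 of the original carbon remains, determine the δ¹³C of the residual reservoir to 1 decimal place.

-86.9 per mil

Rayleigh residual: δ_res = (δ₀ + 1000)·f^(α−1) − 1000
α = ε/1000 + 1 = 1.03110, so α − 1 = 0.03110
f^(α−1) = 0.183^(0.03110) = 0.948554
δ_res = (-37.4 + 1000) × 0.948554 − 1000 = 913.078 − 1000 = -86.92 per mil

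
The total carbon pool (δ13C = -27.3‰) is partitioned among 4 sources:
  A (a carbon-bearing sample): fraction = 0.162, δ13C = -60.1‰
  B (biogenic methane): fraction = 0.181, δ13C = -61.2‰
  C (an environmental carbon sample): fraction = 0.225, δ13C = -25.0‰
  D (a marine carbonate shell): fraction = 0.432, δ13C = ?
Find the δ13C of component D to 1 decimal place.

-2.0‰

Isotope mass balance: δ_bulk = Σ fᵢ·δᵢ.
-27.3 = 0.162×(-60.1) + 0.181×(-61.2) + 0.225×(-25.0) + 0.432×δ_D
0.432·δ_D = -27.3 − (-26.438) = -0.862
δ_D = -0.862 / 0.432 = -1.99‰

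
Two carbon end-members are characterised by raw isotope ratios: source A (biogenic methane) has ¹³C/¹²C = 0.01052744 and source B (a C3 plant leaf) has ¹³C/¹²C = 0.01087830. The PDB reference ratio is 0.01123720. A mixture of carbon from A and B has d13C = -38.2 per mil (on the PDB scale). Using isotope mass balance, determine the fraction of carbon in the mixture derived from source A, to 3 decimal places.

δ_A = (0.01052744/0.01123720 − 1)×1000 = (0.936838 − 1)×1000 = -63.162 per mil
δ_B = (0.01087830/0.01123720 − 1)×1000 = (0.968061 − 1)×1000 = -31.939 per mil
f_A = (δ_mix − δ_B)/(δ_A − δ_B) = (-38.2 − (-31.939))/(-63.162 − (-31.939))
f_A = -6.261 / -31.223 = 0.2005

0.201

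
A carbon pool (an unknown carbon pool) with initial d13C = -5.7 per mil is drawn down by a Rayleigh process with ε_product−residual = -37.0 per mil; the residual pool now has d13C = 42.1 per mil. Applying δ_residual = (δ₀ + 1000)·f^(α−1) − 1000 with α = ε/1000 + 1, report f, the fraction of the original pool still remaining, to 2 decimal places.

0.28

α − 1 = ε/1000 = -0.0370
(δ_res + 1000)/(δ₀ + 1000) = (42.1 + 1000)/(-5.7 + 1000) = 1042.1/994.3 = 1.048074
f = 1.048074^(1/-0.0370) = exp(ln(1.048074)/-0.0370) = exp(0.04695/-0.0370)
f = exp(-1.2690) = 0.2811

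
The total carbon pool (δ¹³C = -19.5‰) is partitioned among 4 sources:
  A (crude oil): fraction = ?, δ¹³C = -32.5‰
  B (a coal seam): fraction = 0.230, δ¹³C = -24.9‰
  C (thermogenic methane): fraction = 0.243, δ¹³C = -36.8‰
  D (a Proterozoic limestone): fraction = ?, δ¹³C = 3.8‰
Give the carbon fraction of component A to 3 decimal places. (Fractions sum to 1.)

Let f_A and f_D be the unknown fractions; fractions sum to 1 so f_A + f_D = 0.527.
Mass balance: Σ fᵢ·δᵢ = δ_bulk ⇒ f_A·(-32.5) + f_D·(3.8) = -19.5 − (-14.669) = -4.831
Substitute f_D = 0.527 − f_A:
f_A·(-32.5 − 3.8) = -4.831 − 0.527×(3.8) = -6.833
f_A = -6.833 / -36.3 = 0.1882

0.188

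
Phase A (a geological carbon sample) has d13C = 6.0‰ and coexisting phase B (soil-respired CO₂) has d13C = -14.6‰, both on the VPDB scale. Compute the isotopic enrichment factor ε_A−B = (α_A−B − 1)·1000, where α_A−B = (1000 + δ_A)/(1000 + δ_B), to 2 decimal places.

20.91‰

α_A−B = (1000 + 6.0) / (1000 + -14.6) = 1006.0 / 985.4 = 1.020905
ε_A−B = (1.020905 − 1) × 1000 = 20.905‰
(The approximation ε ≈ δ_A − δ_B would give 20.6‰.)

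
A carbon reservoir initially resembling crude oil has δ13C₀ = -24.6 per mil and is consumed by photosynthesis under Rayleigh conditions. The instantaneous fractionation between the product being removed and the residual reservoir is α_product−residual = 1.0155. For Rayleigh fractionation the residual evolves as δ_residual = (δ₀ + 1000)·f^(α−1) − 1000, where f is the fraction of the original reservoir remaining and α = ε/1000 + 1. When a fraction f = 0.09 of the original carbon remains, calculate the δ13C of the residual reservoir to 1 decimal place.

-60.3 per mil

Rayleigh residual: δ_res = (δ₀ + 1000)·f^(α−1) − 1000
α − 1 = 0.01550
f^(α−1) = 0.09^(0.01550) = 0.963365
δ_res = (-24.6 + 1000) × 0.963365 − 1000 = 939.666 − 1000 = -60.33 per mil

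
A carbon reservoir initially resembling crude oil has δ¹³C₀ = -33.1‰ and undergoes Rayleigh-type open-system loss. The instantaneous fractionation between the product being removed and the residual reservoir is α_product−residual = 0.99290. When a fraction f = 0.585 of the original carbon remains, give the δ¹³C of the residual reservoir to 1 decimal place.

-29.4‰

Rayleigh residual: δ_res = (δ₀ + 1000)·f^(α−1) − 1000
α − 1 = -0.00710
f^(α−1) = 0.585^(-0.00710) = 1.003814
δ_res = (-33.1 + 1000) × 1.003814 − 1000 = 970.588 − 1000 = -29.41‰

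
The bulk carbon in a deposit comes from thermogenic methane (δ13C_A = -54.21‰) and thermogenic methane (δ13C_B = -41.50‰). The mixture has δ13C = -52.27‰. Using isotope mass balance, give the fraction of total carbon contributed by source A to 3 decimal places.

δ_mix = f_A·δ_A + (1 − f_A)·δ_B  ⇒  f_A = (δ_mix − δ_B)/(δ_A − δ_B)
f_A = (-52.27 − (-41.50)) / (-54.21 − (-41.50))
f_A = -10.77 / -12.71 = 0.8474

0.847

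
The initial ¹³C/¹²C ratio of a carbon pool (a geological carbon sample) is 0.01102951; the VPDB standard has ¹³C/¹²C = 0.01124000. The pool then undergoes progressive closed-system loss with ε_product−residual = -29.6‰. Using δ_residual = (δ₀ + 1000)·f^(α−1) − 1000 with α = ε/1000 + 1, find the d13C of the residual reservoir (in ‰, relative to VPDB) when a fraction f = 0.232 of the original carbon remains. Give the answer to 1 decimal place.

δ₀ = (0.01102951/0.01124000 − 1)×1000 = (0.981273 − 1)×1000 = -18.727‰
α − 1 = ε/1000 = -0.0296
f^(α−1) = 0.232^(-0.0296) = 1.044195
δ_res = (-18.727 + 1000) × 1.044195 − 1000 = 1024.640 − 1000 = 24.64‰

24.6‰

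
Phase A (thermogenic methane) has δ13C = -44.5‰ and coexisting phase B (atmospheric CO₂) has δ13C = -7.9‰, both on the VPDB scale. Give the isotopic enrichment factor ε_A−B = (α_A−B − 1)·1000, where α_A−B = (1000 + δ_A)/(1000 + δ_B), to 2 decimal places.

-36.89‰

α_A−B = (1000 + -44.5) / (1000 + -7.9) = 955.5 / 992.1 = 0.963109
ε_A−B = (0.963109 − 1) × 1000 = -36.891‰
(The approximation ε ≈ δ_A − δ_B would give -36.6‰.)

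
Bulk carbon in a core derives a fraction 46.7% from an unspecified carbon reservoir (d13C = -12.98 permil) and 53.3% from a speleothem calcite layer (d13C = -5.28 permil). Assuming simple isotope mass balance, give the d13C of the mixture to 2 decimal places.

δ_mix = f_A·δ_A + f_B·δ_B
δ_mix = 0.467 × (-12.98) + 0.533 × (-5.28)
δ_mix = -6.062 + -2.814 = -8.876 permil

-8.88 permil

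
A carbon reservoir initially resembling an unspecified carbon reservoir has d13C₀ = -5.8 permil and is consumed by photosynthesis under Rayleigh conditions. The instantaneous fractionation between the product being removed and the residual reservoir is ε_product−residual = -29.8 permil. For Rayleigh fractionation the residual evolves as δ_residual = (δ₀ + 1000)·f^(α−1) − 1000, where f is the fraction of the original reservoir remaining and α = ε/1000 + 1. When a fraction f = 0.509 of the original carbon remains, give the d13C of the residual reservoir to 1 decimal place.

Rayleigh residual: δ_res = (δ₀ + 1000)·f^(α−1) − 1000
α = ε/1000 + 1 = 0.97020, so α − 1 = -0.02980
f^(α−1) = 0.509^(-0.02980) = 1.020328
δ_res = (-5.8 + 1000) × 1.020328 − 1000 = 1014.410 − 1000 = 14.41 permil

14.4 permil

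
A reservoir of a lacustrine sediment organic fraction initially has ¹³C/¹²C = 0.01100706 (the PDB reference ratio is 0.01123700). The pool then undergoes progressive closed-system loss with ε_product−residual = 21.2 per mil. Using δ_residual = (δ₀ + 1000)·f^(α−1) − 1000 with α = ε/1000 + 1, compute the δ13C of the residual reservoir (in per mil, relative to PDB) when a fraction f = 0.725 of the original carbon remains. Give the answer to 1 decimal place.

δ₀ = (0.01100706/0.01123700 − 1)×1000 = (0.979537 − 1)×1000 = -20.463 per mil
α − 1 = ε/1000 = 0.0212
f^(α−1) = 0.725^(0.0212) = 0.993206
δ_res = (-20.463 + 1000) × 0.993206 − 1000 = 972.882 − 1000 = -27.12 per mil

-27.1 per mil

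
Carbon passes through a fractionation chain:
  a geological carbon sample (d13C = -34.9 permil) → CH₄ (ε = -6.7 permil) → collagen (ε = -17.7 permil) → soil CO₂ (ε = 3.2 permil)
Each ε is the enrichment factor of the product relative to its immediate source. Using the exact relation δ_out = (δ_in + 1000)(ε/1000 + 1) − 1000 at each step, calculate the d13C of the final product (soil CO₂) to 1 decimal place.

step 1: δ = (-34.90 + 1000)·(-6.7/1000 + 1) − 1000 = -41.37 permil
step 2: δ = (-41.37 + 1000)·(-17.7/1000 + 1) − 1000 = -58.33 permil
step 3: δ = (-58.33 + 1000)·(3.2/1000 + 1) − 1000 = -55.32 permil

-55.3 permil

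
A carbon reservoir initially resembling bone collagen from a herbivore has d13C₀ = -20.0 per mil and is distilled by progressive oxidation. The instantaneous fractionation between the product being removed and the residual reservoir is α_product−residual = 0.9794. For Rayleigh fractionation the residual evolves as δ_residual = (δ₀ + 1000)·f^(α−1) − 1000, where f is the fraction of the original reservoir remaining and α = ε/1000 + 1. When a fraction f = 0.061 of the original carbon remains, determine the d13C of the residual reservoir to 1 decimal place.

Rayleigh residual: δ_res = (δ₀ + 1000)·f^(α−1) − 1000
α − 1 = -0.02060
f^(α−1) = 0.061^(-0.02060) = 1.059308
δ_res = (-20.0 + 1000) × 1.059308 − 1000 = 1038.122 − 1000 = 38.12 per mil

38.1 per mil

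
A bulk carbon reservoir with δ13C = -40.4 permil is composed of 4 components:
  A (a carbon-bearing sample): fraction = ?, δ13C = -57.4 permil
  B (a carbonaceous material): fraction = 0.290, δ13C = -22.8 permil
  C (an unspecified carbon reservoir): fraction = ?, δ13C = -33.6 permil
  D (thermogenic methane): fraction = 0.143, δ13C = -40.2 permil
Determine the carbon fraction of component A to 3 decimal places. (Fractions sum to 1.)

0.378

Let f_A and f_C be the unknown fractions; fractions sum to 1 so f_A + f_C = 0.567.
Mass balance: Σ fᵢ·δᵢ = δ_bulk ⇒ f_A·(-57.4) + f_C·(-33.6) = -40.4 − (-12.361) = -28.039
Substitute f_C = 0.567 − f_A:
f_A·(-57.4 − -33.6) = -28.039 − 0.567×(-33.6) = -8.988
f_A = -8.988 / -23.8 = 0.3777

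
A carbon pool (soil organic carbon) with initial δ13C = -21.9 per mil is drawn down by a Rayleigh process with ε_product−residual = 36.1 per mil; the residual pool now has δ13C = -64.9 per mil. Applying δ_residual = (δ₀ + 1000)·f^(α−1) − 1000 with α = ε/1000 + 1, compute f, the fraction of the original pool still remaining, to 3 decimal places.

α − 1 = ε/1000 = 0.0361
(δ_res + 1000)/(δ₀ + 1000) = (-64.9 + 1000)/(-21.9 + 1000) = 935.1/978.1 = 0.956037
f = 0.956037^(1/0.0361) = exp(ln(0.956037)/0.0361) = exp(-0.04496/0.0361)
f = exp(-1.2454) = 0.2878

0.288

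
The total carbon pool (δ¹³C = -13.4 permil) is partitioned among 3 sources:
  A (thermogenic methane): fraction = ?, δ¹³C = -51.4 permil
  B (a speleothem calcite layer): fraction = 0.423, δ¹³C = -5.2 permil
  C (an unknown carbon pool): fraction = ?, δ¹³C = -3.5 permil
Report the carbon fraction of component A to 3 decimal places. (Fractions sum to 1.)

Let f_A and f_C be the unknown fractions; fractions sum to 1 so f_A + f_C = 0.577.
Mass balance: Σ fᵢ·δᵢ = δ_bulk ⇒ f_A·(-51.4) + f_C·(-3.5) = -13.4 − (-2.200) = -11.200
Substitute f_C = 0.577 − f_A:
f_A·(-51.4 − -3.5) = -11.200 − 0.577×(-3.5) = -9.181
f_A = -9.181 / -47.9 = 0.1917

0.192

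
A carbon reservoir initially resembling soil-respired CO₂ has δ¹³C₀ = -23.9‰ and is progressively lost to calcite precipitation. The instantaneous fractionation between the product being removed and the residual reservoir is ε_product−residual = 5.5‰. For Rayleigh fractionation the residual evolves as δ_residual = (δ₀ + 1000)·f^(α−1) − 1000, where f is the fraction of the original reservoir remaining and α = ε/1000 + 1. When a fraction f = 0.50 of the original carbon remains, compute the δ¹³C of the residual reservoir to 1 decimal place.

-27.6‰

Rayleigh residual: δ_res = (δ₀ + 1000)·f^(α−1) − 1000
α = ε/1000 + 1 = 1.00550, so α − 1 = 0.00550
f^(α−1) = 0.50^(0.00550) = 0.996195
δ_res = (-23.9 + 1000) × 0.996195 − 1000 = 972.386 − 1000 = -27.61‰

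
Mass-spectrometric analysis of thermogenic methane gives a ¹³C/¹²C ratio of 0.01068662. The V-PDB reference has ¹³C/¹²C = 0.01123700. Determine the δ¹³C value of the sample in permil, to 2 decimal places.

-48.98 permil

δ¹³C = (R_sample / R_standard − 1) × 1000
R_sample / R_standard = 0.01068662 / 0.01123700 = 0.951021
δ¹³C = (0.951021 − 1) × 1000 = -48.979 permil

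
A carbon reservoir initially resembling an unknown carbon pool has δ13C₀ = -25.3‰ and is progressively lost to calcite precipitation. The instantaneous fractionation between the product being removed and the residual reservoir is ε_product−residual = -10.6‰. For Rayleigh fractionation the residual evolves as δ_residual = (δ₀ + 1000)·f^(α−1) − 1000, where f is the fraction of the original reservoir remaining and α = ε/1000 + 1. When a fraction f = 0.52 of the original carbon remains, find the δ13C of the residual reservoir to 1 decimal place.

-18.5‰

Rayleigh residual: δ_res = (δ₀ + 1000)·f^(α−1) − 1000
α = ε/1000 + 1 = 0.98940, so α − 1 = -0.01060
f^(α−1) = 0.52^(-0.01060) = 1.006956
δ_res = (-25.3 + 1000) × 1.006956 − 1000 = 981.480 − 1000 = -18.52‰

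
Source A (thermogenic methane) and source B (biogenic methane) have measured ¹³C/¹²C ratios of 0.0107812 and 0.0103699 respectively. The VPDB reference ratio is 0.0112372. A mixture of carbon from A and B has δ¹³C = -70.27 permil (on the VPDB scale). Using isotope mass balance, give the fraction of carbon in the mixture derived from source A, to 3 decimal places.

δ_A = (0.0107812/0.0112372 − 1)×1000 = (0.959420 − 1)×1000 = -40.580 permil
δ_B = (0.0103699/0.0112372 − 1)×1000 = (0.922819 − 1)×1000 = -77.181 permil
f_A = (δ_mix − δ_B)/(δ_A − δ_B) = (-70.27 − (-77.181))/(-40.580 − (-77.181))
f_A = 6.911 / 36.602 = 0.1888

0.189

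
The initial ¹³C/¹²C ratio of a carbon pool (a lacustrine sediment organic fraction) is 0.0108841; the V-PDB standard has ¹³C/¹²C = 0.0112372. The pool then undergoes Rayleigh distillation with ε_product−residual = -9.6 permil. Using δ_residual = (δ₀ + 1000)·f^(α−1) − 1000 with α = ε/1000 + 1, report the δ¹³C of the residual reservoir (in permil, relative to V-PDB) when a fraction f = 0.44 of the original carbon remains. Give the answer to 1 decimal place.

-23.8 permil

δ₀ = (0.0108841/0.0112372 − 1)×1000 = (0.968578 − 1)×1000 = -31.422 permil
α − 1 = ε/1000 = -0.0096
f^(α−1) = 0.44^(-0.0096) = 1.007913
δ_res = (-31.422 + 1000) × 1.007913 − 1000 = 976.242 − 1000 = -23.76 permil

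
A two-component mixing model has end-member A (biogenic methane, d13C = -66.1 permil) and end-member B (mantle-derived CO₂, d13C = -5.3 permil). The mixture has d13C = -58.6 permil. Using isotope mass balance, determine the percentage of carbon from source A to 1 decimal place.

δ_mix = f_A·δ_A + (1 − f_A)·δ_B  ⇒  f_A = (δ_mix − δ_B)/(δ_A − δ_B)
f_A = (-58.6 − (-5.3)) / (-66.1 − (-5.3))
f_A = -53.3 / -60.8 = 0.8766

87.7%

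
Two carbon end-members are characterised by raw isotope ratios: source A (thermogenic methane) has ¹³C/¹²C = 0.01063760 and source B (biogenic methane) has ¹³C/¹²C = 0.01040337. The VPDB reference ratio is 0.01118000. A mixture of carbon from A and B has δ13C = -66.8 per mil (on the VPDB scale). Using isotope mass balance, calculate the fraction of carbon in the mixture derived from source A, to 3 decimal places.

0.127

δ_A = (0.01063760/0.01118000 − 1)×1000 = (0.951485 − 1)×1000 = -48.515 per mil
δ_B = (0.01040337/0.01118000 − 1)×1000 = (0.930534 − 1)×1000 = -69.466 per mil
f_A = (δ_mix − δ_B)/(δ_A − δ_B) = (-66.8 − (-69.466))/(-48.515 − (-69.466))
f_A = 2.666 / 20.951 = 0.1273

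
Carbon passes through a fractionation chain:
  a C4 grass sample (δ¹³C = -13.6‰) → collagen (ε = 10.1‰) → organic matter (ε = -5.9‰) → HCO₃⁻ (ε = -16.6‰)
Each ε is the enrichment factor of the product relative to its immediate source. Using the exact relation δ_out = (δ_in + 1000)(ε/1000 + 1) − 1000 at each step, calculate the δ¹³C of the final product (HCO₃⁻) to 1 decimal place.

step 1: δ = (-13.60 + 1000)·(10.1/1000 + 1) − 1000 = -3.64‰
step 2: δ = (-3.64 + 1000)·(-5.9/1000 + 1) − 1000 = -9.52‰
step 3: δ = (-9.52 + 1000)·(-16.6/1000 + 1) − 1000 = -25.96‰

-26.0‰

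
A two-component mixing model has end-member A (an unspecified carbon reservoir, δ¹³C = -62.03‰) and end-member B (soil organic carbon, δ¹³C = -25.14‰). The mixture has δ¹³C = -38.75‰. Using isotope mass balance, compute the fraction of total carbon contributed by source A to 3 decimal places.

0.369

δ_mix = f_A·δ_A + (1 − f_A)·δ_B  ⇒  f_A = (δ_mix − δ_B)/(δ_A − δ_B)
f_A = (-38.75 − (-25.14)) / (-62.03 − (-25.14))
f_A = -13.61 / -36.89 = 0.3689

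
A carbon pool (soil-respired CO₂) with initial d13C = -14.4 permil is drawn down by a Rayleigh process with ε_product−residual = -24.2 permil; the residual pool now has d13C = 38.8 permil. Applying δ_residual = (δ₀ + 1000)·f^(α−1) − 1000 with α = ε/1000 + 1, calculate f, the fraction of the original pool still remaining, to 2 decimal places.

α − 1 = ε/1000 = -0.0242
(δ_res + 1000)/(δ₀ + 1000) = (38.8 + 1000)/(-14.4 + 1000) = 1038.8/985.6 = 1.053977
f = 1.053977^(1/-0.0242) = exp(ln(1.053977)/-0.0242) = exp(0.05257/-0.0242)
f = exp(-2.1724) = 0.1139

0.11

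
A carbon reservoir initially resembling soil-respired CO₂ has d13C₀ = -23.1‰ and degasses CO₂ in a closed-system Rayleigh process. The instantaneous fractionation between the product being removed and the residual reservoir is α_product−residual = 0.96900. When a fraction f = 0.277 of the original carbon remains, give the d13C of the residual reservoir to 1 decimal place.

Rayleigh residual: δ_res = (δ₀ + 1000)·f^(α−1) − 1000
α − 1 = -0.03100
f^(α−1) = 0.277^(-0.03100) = 1.040598
δ_res = (-23.1 + 1000) × 1.040598 − 1000 = 1016.561 − 1000 = 16.56‰

16.6‰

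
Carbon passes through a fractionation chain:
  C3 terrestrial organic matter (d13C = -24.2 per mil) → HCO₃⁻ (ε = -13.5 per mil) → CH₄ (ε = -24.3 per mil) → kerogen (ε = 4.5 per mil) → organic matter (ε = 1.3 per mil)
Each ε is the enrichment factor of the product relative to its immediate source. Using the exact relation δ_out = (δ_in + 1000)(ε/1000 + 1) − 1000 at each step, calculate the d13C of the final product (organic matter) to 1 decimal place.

step 1: δ = (-24.20 + 1000)·(-13.5/1000 + 1) − 1000 = -37.37 per mil
step 2: δ = (-37.37 + 1000)·(-24.3/1000 + 1) − 1000 = -60.77 per mil
step 3: δ = (-60.77 + 1000)·(4.5/1000 + 1) − 1000 = -56.54 per mil
step 4: δ = (-56.54 + 1000)·(1.3/1000 + 1) − 1000 = -55.31 per mil

-55.3 per mil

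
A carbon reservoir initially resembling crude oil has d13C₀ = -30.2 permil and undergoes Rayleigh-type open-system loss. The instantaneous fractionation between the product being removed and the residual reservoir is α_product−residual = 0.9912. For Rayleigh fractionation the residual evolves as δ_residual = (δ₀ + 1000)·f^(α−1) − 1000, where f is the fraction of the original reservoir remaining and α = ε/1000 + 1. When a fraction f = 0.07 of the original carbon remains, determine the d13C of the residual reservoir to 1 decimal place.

-7.2 permil

Rayleigh residual: δ_res = (δ₀ + 1000)·f^(α−1) − 1000
α − 1 = -0.00880
f^(α−1) = 0.07^(-0.00880) = 1.023677
δ_res = (-30.2 + 1000) × 1.023677 − 1000 = 992.762 − 1000 = -7.24 permil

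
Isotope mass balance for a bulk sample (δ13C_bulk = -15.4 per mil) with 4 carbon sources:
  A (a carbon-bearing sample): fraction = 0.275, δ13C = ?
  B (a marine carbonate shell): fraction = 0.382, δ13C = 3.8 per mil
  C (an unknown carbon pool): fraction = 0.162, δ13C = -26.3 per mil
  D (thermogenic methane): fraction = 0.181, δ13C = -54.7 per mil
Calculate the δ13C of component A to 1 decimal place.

-9.8 per mil

Isotope mass balance: δ_bulk = Σ fᵢ·δᵢ.
-15.4 = 0.275×δ_A + 0.382×(3.8) + 0.162×(-26.3) + 0.181×(-54.7)
0.275·δ_A = -15.4 − (-12.710) = -2.690
δ_A = -2.690 / 0.275 = -9.78 per mil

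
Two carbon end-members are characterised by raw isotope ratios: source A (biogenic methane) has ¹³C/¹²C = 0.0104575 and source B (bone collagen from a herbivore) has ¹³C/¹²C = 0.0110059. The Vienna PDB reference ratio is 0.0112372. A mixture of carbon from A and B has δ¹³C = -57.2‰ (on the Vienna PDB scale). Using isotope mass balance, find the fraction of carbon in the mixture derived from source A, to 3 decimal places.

δ_A = (0.0104575/0.0112372 − 1)×1000 = (0.930614 − 1)×1000 = -69.386‰
δ_B = (0.0110059/0.0112372 − 1)×1000 = (0.979417 − 1)×1000 = -20.583‰
f_A = (δ_mix − δ_B)/(δ_A − δ_B) = (-57.2 − (-20.583))/(-69.386 − (-20.583))
f_A = -36.617 / -48.802 = 0.7503

0.750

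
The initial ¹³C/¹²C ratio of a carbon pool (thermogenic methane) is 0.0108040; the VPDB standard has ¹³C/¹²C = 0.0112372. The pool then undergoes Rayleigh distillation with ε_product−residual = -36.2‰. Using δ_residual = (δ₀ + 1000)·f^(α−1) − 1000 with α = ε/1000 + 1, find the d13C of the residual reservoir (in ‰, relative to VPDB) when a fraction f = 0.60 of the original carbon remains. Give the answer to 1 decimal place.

δ₀ = (0.0108040/0.0112372 − 1)×1000 = (0.961449 − 1)×1000 = -38.551‰
α − 1 = ε/1000 = -0.0362
f^(α−1) = 0.60^(-0.0362) = 1.018664
δ_res = (-38.551 + 1000) × 1.018664 − 1000 = 979.394 − 1000 = -20.61‰

-20.6‰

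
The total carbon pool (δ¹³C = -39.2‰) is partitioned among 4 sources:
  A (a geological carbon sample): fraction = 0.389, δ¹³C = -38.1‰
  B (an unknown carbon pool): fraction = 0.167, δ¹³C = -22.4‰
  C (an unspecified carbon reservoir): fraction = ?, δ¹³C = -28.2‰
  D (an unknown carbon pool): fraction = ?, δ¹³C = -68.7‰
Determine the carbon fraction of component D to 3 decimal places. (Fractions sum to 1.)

0.200

Let f_D and f_C be the unknown fractions; fractions sum to 1 so f_D + f_C = 0.444.
Mass balance: Σ fᵢ·δᵢ = δ_bulk ⇒ f_D·(-68.7) + f_C·(-28.2) = -39.2 − (-18.562) = -20.638
Substitute f_C = 0.444 − f_D:
f_D·(-68.7 − -28.2) = -20.638 − 0.444×(-28.2) = -8.118
f_D = -8.118 / -40.5 = 0.2004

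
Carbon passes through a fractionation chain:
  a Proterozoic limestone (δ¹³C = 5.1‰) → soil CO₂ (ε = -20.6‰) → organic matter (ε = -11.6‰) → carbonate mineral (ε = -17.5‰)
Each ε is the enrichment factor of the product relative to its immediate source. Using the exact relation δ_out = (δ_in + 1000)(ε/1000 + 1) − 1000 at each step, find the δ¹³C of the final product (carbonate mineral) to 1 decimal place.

-44.1‰

step 1: δ = (5.10 + 1000)·(-20.6/1000 + 1) − 1000 = -15.61‰
step 2: δ = (-15.61 + 1000)·(-11.6/1000 + 1) − 1000 = -27.02‰
step 3: δ = (-27.02 + 1000)·(-17.5/1000 + 1) − 1000 = -44.05‰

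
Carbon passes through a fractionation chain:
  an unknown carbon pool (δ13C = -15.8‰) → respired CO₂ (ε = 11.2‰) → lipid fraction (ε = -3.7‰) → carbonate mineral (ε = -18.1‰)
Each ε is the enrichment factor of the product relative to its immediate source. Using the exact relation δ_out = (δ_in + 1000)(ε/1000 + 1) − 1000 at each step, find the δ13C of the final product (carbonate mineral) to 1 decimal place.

step 1: δ = (-15.80 + 1000)·(11.2/1000 + 1) − 1000 = -4.78‰
step 2: δ = (-4.78 + 1000)·(-3.7/1000 + 1) − 1000 = -8.46‰
step 3: δ = (-8.46 + 1000)·(-18.1/1000 + 1) − 1000 = -26.41‰

-26.4‰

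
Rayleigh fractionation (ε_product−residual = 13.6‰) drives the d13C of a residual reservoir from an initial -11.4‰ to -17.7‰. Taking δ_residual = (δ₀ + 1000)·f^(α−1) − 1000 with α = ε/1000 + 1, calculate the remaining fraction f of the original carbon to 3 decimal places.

α − 1 = ε/1000 = 0.0136
(δ_res + 1000)/(δ₀ + 1000) = (-17.7 + 1000)/(-11.4 + 1000) = 982.3/988.6 = 0.993627
f = 0.993627^(1/0.0136) = exp(ln(0.993627)/0.0136) = exp(-0.00639/0.0136)
f = exp(-0.4701) = 0.6250

0.625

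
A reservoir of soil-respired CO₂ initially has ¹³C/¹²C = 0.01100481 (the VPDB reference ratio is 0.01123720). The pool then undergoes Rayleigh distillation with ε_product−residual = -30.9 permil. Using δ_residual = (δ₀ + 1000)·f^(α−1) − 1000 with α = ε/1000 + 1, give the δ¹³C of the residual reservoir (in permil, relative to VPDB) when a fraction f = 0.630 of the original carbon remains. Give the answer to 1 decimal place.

-6.6 permil

δ₀ = (0.01100481/0.01123720 − 1)×1000 = (0.979320 − 1)×1000 = -20.680 permil
α − 1 = ε/1000 = -0.0309
f^(α−1) = 0.630^(-0.0309) = 1.014379
δ_res = (-20.680 + 1000) × 1.014379 − 1000 = 993.402 − 1000 = -6.60 permil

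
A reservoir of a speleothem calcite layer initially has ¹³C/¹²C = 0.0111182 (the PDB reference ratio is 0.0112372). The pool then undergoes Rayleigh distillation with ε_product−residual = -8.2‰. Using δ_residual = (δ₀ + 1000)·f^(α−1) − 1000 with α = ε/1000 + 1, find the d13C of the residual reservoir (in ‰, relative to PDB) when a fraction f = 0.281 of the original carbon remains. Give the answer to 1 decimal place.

-0.2‰

δ₀ = (0.0111182/0.0112372 − 1)×1000 = (0.989410 − 1)×1000 = -10.590‰
α − 1 = ε/1000 = -0.0082
f^(α−1) = 0.281^(-0.0082) = 1.010463
δ_res = (-10.590 + 1000) × 1.010463 − 1000 = 999.763 − 1000 = -0.24‰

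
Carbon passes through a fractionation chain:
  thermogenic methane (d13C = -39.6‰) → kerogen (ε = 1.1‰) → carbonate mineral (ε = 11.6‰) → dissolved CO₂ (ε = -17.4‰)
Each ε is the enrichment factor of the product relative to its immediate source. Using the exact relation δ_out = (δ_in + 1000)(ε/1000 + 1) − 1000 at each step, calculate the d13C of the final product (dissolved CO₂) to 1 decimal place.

-44.3‰

step 1: δ = (-39.60 + 1000)·(1.1/1000 + 1) − 1000 = -38.54‰
step 2: δ = (-38.54 + 1000)·(11.6/1000 + 1) − 1000 = -27.39‰
step 3: δ = (-27.39 + 1000)·(-17.4/1000 + 1) − 1000 = -44.31‰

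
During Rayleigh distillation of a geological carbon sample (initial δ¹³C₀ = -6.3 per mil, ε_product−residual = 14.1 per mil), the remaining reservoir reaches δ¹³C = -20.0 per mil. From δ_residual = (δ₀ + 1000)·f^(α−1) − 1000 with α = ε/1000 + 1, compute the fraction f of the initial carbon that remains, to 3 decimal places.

α − 1 = ε/1000 = 0.0141
(δ_res + 1000)/(δ₀ + 1000) = (-20.0 + 1000)/(-6.3 + 1000) = 980.0/993.7 = 0.986213
f = 0.986213^(1/0.0141) = exp(ln(0.986213)/0.0141) = exp(-0.01388/0.0141)
f = exp(-0.9846) = 0.3736

0.374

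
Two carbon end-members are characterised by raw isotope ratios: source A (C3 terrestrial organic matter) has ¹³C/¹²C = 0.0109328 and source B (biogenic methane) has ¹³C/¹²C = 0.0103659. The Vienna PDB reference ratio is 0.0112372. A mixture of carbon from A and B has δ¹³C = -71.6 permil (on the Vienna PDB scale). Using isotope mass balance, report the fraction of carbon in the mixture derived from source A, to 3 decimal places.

δ_A = (0.0109328/0.0112372 − 1)×1000 = (0.972911 − 1)×1000 = -27.089 permil
δ_B = (0.0103659/0.0112372 − 1)×1000 = (0.922463 − 1)×1000 = -77.537 permil
f_A = (δ_mix − δ_B)/(δ_A − δ_B) = (-71.6 − (-77.537))/(-27.089 − (-77.537))
f_A = 5.937 / 50.449 = 0.1177

0.118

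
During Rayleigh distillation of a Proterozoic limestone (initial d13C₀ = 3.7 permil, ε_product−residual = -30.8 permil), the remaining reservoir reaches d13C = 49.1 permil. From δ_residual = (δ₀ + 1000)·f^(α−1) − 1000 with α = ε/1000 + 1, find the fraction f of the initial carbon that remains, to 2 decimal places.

α − 1 = ε/1000 = -0.0308
(δ_res + 1000)/(δ₀ + 1000) = (49.1 + 1000)/(3.7 + 1000) = 1049.1/1003.7 = 1.045233
f = 1.045233^(1/-0.0308) = exp(ln(1.045233)/-0.0308) = exp(0.04424/-0.0308)
f = exp(-1.4363) = 0.2378

0.24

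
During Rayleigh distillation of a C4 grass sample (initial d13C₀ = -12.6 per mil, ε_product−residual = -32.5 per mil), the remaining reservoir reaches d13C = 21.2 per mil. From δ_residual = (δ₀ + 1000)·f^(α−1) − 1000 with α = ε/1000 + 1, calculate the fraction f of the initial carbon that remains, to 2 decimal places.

α − 1 = ε/1000 = -0.0325
(δ_res + 1000)/(δ₀ + 1000) = (21.2 + 1000)/(-12.6 + 1000) = 1021.2/987.4 = 1.034231
f = 1.034231^(1/-0.0325) = exp(ln(1.034231)/-0.0325) = exp(0.03366/-0.0325)
f = exp(-1.0356) = 0.3550

0.35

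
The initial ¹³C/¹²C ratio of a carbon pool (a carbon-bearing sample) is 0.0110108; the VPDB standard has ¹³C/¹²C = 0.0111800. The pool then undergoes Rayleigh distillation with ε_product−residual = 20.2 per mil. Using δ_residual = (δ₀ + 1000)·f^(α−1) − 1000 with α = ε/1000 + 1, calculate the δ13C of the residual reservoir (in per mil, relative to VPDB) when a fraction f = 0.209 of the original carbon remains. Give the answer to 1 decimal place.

δ₀ = (0.0110108/0.0111800 − 1)×1000 = (0.984866 − 1)×1000 = -15.134 per mil
α − 1 = ε/1000 = 0.0202
f^(α−1) = 0.209^(0.0202) = 0.968873
δ_res = (-15.134 + 1000) × 0.968873 − 1000 = 954.210 − 1000 = -45.79 per mil

-45.8 per mil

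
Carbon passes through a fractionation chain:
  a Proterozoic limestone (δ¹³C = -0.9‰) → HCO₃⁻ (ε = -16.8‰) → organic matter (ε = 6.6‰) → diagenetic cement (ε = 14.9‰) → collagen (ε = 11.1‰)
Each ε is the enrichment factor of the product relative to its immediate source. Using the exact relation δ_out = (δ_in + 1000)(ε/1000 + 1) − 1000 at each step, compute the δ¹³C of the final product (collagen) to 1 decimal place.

14.7‰

step 1: δ = (-0.90 + 1000)·(-16.8/1000 + 1) − 1000 = -17.68‰
step 2: δ = (-17.68 + 1000)·(6.6/1000 + 1) − 1000 = -11.20‰
step 3: δ = (-11.20 + 1000)·(14.9/1000 + 1) − 1000 = 3.53‰
step 4: δ = (3.53 + 1000)·(11.1/1000 + 1) − 1000 = 14.67‰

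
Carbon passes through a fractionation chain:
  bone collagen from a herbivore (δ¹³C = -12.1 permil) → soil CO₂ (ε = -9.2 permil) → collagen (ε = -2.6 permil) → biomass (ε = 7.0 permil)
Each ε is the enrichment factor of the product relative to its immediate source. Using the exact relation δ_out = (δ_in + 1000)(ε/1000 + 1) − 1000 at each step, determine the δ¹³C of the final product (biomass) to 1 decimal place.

-16.9 permil

step 1: δ = (-12.10 + 1000)·(-9.2/1000 + 1) − 1000 = -21.19 permil
step 2: δ = (-21.19 + 1000)·(-2.6/1000 + 1) − 1000 = -23.73 permil
step 3: δ = (-23.73 + 1000)·(7.0/1000 + 1) − 1000 = -16.90 permil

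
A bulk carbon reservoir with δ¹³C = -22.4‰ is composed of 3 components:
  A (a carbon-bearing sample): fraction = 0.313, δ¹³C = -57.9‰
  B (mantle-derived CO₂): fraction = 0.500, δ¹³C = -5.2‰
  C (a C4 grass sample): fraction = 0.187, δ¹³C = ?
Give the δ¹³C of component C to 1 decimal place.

-9.0‰

Isotope mass balance: δ_bulk = Σ fᵢ·δᵢ.
-22.4 = 0.313×(-57.9) + 0.500×(-5.2) + 0.187×δ_C
0.187·δ_C = -22.4 − (-20.723) = -1.677
δ_C = -1.677 / 0.187 = -8.97‰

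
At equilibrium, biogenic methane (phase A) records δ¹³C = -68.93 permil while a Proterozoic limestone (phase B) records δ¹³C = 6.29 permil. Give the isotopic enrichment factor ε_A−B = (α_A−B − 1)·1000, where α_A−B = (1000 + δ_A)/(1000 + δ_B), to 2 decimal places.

-74.75 permil

α_A−B = (1000 + -68.93) / (1000 + 6.29) = 931.07 / 1006.29 = 0.925250
ε_A−B = (0.925250 − 1) × 1000 = -74.750 permil
(The approximation ε ≈ δ_A − δ_B would give -75.22 permil.)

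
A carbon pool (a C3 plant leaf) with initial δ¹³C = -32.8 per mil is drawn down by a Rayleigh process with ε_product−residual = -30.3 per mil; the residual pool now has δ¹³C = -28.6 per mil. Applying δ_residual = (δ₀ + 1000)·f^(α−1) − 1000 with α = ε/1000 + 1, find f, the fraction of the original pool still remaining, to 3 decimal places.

0.867

α − 1 = ε/1000 = -0.0303
(δ_res + 1000)/(δ₀ + 1000) = (-28.6 + 1000)/(-32.8 + 1000) = 971.4/967.2 = 1.004342
f = 1.004342^(1/-0.0303) = exp(ln(1.004342)/-0.0303) = exp(0.00433/-0.0303)
f = exp(-0.1430) = 0.8668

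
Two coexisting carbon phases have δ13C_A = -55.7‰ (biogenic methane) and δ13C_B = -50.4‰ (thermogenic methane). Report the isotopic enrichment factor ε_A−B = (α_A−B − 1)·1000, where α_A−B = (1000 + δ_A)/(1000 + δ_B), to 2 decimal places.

α_A−B = (1000 + -55.7) / (1000 + -50.4) = 944.3 / 949.6 = 0.994419
ε_A−B = (0.994419 − 1) × 1000 = -5.581‰
(The approximation ε ≈ δ_A − δ_B would give -5.3‰.)

-5.58‰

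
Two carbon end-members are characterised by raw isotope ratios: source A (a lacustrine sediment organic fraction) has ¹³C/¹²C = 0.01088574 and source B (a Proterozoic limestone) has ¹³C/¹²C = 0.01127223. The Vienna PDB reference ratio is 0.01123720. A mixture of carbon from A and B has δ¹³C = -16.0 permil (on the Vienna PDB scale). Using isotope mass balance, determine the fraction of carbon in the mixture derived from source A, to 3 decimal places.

δ_A = (0.01088574/0.01123720 − 1)×1000 = (0.968724 − 1)×1000 = -31.276 permil
δ_B = (0.01127223/0.01123720 − 1)×1000 = (1.003117 − 1)×1000 = 3.117 permil
f_A = (δ_mix − δ_B)/(δ_A − δ_B) = (-16.0 − (3.117))/(-31.276 − (3.117))
f_A = -19.117 / -34.394 = 0.5558

0.556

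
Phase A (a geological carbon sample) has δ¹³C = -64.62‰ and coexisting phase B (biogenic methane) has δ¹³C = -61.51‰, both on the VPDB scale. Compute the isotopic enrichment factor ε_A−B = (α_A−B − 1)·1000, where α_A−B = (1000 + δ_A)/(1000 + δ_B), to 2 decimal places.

α_A−B = (1000 + -64.62) / (1000 + -61.51) = 935.38 / 938.49 = 0.996686
ε_A−B = (0.996686 − 1) × 1000 = -3.314‰
(The approximation ε ≈ δ_A − δ_B would give -3.11‰.)

-3.31‰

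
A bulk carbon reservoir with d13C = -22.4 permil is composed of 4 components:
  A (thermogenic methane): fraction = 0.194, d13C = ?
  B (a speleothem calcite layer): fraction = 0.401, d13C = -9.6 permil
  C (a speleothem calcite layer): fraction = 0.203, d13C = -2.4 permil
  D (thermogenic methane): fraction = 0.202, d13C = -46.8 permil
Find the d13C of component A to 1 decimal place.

Isotope mass balance: δ_bulk = Σ fᵢ·δᵢ.
-22.4 = 0.194×δ_A + 0.401×(-9.6) + 0.203×(-2.4) + 0.202×(-46.8)
0.194·δ_A = -22.4 − (-13.790) = -8.610
δ_A = -8.610 / 0.194 = -44.38 permil

-44.4 permil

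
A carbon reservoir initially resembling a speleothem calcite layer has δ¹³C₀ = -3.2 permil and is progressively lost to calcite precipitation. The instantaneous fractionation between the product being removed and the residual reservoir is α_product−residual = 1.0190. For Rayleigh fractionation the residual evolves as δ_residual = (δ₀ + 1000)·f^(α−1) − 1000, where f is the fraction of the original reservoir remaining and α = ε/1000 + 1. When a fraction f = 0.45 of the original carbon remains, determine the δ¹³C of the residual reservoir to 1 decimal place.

-18.2 permil

Rayleigh residual: δ_res = (δ₀ + 1000)·f^(α−1) − 1000
α − 1 = 0.01900
f^(α−1) = 0.45^(0.01900) = 0.984943
δ_res = (-3.2 + 1000) × 0.984943 − 1000 = 981.791 − 1000 = -18.21 permil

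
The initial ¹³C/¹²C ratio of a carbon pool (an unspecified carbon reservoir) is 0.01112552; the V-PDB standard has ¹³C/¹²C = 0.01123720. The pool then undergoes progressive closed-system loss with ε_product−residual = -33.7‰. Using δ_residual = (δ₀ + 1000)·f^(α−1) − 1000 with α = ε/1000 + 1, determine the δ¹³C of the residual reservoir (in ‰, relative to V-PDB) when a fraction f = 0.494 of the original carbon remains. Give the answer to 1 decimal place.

13.9‰

δ₀ = (0.01112552/0.01123720 − 1)×1000 = (0.990062 − 1)×1000 = -9.938‰
α − 1 = ε/1000 = -0.0337
f^(α−1) = 0.494^(-0.0337) = 1.024051
δ_res = (-9.938 + 1000) × 1.024051 − 1000 = 1013.873 − 1000 = 13.87‰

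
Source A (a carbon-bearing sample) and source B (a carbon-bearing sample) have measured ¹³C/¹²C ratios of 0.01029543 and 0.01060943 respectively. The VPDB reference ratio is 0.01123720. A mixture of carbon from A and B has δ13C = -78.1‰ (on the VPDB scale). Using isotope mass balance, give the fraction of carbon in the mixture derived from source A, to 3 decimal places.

δ_A = (0.01029543/0.01123720 − 1)×1000 = (0.916192 − 1)×1000 = -83.808‰
δ_B = (0.01060943/0.01123720 − 1)×1000 = (0.944135 − 1)×1000 = -55.865‰
f_A = (δ_mix − δ_B)/(δ_A − δ_B) = (-78.1 − (-55.865))/(-83.808 − (-55.865))
f_A = -22.235 / -27.943 = 0.7957

0.796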